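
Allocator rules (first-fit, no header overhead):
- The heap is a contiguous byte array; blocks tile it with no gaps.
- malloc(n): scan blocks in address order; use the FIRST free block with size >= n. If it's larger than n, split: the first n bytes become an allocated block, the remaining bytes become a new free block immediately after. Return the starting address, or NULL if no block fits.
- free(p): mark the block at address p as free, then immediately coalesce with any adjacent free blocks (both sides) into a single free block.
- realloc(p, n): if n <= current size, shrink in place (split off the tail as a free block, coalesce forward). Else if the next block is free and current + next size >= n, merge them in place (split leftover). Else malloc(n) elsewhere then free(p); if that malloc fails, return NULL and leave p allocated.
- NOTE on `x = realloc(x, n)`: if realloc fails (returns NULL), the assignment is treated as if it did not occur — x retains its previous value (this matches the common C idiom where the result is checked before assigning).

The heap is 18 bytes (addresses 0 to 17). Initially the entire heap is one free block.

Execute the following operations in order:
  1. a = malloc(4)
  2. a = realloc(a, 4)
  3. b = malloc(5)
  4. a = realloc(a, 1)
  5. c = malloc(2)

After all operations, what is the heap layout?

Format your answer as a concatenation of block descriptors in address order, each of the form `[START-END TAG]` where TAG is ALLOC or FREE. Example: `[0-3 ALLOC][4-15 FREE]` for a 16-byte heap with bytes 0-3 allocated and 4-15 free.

Answer: [0-0 ALLOC][1-2 ALLOC][3-3 FREE][4-8 ALLOC][9-17 FREE]

Derivation:
Op 1: a = malloc(4) -> a = 0; heap: [0-3 ALLOC][4-17 FREE]
Op 2: a = realloc(a, 4) -> a = 0; heap: [0-3 ALLOC][4-17 FREE]
Op 3: b = malloc(5) -> b = 4; heap: [0-3 ALLOC][4-8 ALLOC][9-17 FREE]
Op 4: a = realloc(a, 1) -> a = 0; heap: [0-0 ALLOC][1-3 FREE][4-8 ALLOC][9-17 FREE]
Op 5: c = malloc(2) -> c = 1; heap: [0-0 ALLOC][1-2 ALLOC][3-3 FREE][4-8 ALLOC][9-17 FREE]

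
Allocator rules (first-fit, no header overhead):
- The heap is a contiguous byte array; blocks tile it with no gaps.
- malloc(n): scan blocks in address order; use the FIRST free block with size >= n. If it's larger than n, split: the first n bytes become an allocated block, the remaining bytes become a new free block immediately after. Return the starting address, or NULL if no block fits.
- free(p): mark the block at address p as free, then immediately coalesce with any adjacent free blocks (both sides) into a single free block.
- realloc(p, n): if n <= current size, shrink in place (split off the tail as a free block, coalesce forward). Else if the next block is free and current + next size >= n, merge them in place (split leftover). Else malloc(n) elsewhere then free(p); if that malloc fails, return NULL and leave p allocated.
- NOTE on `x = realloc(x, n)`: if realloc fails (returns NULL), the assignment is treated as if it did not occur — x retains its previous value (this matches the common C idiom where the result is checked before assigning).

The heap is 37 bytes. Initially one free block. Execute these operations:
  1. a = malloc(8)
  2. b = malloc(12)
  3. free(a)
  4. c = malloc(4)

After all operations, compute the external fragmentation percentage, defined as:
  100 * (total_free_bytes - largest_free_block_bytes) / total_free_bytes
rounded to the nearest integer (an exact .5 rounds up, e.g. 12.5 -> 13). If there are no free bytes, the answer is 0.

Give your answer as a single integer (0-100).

Answer: 19

Derivation:
Op 1: a = malloc(8) -> a = 0; heap: [0-7 ALLOC][8-36 FREE]
Op 2: b = malloc(12) -> b = 8; heap: [0-7 ALLOC][8-19 ALLOC][20-36 FREE]
Op 3: free(a) -> (freed a); heap: [0-7 FREE][8-19 ALLOC][20-36 FREE]
Op 4: c = malloc(4) -> c = 0; heap: [0-3 ALLOC][4-7 FREE][8-19 ALLOC][20-36 FREE]
Free blocks: [4 17] total_free=21 largest=17 -> 100*(21-17)/21 = 400/21 ≈ 19.048 -> rounds to 19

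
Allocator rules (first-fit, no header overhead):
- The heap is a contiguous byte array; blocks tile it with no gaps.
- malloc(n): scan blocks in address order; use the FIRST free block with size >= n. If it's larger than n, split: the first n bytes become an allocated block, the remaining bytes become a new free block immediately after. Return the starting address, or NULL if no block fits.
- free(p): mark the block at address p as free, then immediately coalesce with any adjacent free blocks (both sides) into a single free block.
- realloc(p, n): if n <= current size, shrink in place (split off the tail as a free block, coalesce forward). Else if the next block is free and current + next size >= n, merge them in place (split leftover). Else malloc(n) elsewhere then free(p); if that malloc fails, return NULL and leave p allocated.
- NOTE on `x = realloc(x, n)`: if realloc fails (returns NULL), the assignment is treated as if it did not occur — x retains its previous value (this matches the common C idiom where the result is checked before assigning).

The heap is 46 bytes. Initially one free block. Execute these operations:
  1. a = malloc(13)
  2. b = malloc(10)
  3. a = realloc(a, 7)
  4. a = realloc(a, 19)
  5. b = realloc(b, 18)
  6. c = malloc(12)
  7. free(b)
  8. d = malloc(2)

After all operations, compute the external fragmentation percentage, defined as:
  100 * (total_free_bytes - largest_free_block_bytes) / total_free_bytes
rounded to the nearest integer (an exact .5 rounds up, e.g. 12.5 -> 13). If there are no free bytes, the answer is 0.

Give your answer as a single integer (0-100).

Answer: 31

Derivation:
Op 1: a = malloc(13) -> a = 0; heap: [0-12 ALLOC][13-45 FREE]
Op 2: b = malloc(10) -> b = 13; heap: [0-12 ALLOC][13-22 ALLOC][23-45 FREE]
Op 3: a = realloc(a, 7) -> a = 0; heap: [0-6 ALLOC][7-12 FREE][13-22 ALLOC][23-45 FREE]
Op 4: a = realloc(a, 19) -> a = 23; heap: [0-12 FREE][13-22 ALLOC][23-41 ALLOC][42-45 FREE]
Op 5: b = realloc(b, 18) -> NULL (b unchanged); heap: [0-12 FREE][13-22 ALLOC][23-41 ALLOC][42-45 FREE]
Op 6: c = malloc(12) -> c = 0; heap: [0-11 ALLOC][12-12 FREE][13-22 ALLOC][23-41 ALLOC][42-45 FREE]
Op 7: free(b) -> (freed b); heap: [0-11 ALLOC][12-22 FREE][23-41 ALLOC][42-45 FREE]
Op 8: d = malloc(2) -> d = 12; heap: [0-11 ALLOC][12-13 ALLOC][14-22 FREE][23-41 ALLOC][42-45 FREE]
Free blocks: [9 4] total_free=13 largest=9 -> 100*(13-9)/13 = 400/13 ≈ 30.769 -> rounds to 31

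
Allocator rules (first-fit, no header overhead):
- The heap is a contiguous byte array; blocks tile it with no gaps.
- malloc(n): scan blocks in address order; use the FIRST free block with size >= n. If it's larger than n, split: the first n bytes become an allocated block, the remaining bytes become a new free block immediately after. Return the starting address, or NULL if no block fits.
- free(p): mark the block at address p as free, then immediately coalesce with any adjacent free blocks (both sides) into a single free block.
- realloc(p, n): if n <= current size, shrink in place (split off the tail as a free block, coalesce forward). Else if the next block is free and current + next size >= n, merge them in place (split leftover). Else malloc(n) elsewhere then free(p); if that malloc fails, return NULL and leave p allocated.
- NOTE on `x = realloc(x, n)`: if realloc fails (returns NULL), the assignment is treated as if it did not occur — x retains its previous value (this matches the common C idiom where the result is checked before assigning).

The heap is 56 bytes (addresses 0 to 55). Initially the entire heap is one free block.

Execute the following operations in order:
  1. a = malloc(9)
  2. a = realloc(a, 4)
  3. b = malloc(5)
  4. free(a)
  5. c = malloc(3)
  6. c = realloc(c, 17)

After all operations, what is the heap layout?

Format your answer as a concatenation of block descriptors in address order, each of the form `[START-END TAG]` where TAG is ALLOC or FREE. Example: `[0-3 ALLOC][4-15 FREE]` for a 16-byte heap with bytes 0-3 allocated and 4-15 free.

Answer: [0-3 FREE][4-8 ALLOC][9-25 ALLOC][26-55 FREE]

Derivation:
Op 1: a = malloc(9) -> a = 0; heap: [0-8 ALLOC][9-55 FREE]
Op 2: a = realloc(a, 4) -> a = 0; heap: [0-3 ALLOC][4-55 FREE]
Op 3: b = malloc(5) -> b = 4; heap: [0-3 ALLOC][4-8 ALLOC][9-55 FREE]
Op 4: free(a) -> (freed a); heap: [0-3 FREE][4-8 ALLOC][9-55 FREE]
Op 5: c = malloc(3) -> c = 0; heap: [0-2 ALLOC][3-3 FREE][4-8 ALLOC][9-55 FREE]
Op 6: c = realloc(c, 17) -> c = 9; heap: [0-3 FREE][4-8 ALLOC][9-25 ALLOC][26-55 FREE]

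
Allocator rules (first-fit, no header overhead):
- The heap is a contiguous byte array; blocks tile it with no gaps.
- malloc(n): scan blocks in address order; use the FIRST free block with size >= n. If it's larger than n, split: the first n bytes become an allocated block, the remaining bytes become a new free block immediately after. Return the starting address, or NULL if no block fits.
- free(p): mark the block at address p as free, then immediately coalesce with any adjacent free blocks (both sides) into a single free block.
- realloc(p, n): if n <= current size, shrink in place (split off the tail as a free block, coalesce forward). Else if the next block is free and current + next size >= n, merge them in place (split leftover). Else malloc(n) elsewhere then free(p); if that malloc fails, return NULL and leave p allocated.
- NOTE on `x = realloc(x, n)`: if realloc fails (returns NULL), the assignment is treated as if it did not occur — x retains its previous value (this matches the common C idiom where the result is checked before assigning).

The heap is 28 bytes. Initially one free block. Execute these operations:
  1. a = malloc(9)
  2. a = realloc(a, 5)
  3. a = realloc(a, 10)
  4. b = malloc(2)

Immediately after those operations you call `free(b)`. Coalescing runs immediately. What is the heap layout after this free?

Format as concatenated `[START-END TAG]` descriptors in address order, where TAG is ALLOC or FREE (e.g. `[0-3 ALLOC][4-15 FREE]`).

Op 1: a = malloc(9) -> a = 0; heap: [0-8 ALLOC][9-27 FREE]
Op 2: a = realloc(a, 5) -> a = 0; heap: [0-4 ALLOC][5-27 FREE]
Op 3: a = realloc(a, 10) -> a = 0; heap: [0-9 ALLOC][10-27 FREE]
Op 4: b = malloc(2) -> b = 10; heap: [0-9 ALLOC][10-11 ALLOC][12-27 FREE]
free(b): b = 10 -> block [10-11 ALLOC]; mark free, coalesce with adjacent free neighbors -> [0-9 ALLOC][10-27 FREE]

Answer: [0-9 ALLOC][10-27 FREE]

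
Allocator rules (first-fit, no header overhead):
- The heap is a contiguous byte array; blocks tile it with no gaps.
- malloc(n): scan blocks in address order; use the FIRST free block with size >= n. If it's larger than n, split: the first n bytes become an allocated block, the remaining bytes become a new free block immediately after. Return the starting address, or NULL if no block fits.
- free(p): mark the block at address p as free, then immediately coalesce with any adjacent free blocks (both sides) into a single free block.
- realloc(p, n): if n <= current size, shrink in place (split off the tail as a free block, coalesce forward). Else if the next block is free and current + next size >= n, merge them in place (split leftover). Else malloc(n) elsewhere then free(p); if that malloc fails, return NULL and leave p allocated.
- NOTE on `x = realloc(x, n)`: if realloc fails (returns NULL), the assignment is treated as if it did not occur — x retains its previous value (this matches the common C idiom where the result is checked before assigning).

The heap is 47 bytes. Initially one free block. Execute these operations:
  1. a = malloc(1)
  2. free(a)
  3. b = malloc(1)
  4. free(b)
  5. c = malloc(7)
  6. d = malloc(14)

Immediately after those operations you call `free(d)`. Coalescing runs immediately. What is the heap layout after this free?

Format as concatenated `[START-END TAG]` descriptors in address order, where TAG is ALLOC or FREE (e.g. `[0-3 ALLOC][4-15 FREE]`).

Answer: [0-6 ALLOC][7-46 FREE]

Derivation:
Op 1: a = malloc(1) -> a = 0; heap: [0-0 ALLOC][1-46 FREE]
Op 2: free(a) -> (freed a); heap: [0-46 FREE]
Op 3: b = malloc(1) -> b = 0; heap: [0-0 ALLOC][1-46 FREE]
Op 4: free(b) -> (freed b); heap: [0-46 FREE]
Op 5: c = malloc(7) -> c = 0; heap: [0-6 ALLOC][7-46 FREE]
Op 6: d = malloc(14) -> d = 7; heap: [0-6 ALLOC][7-20 ALLOC][21-46 FREE]
free(d): d = 7 -> block [7-20 ALLOC]; mark free, coalesce with adjacent free neighbors -> [0-6 ALLOC][7-46 FREE]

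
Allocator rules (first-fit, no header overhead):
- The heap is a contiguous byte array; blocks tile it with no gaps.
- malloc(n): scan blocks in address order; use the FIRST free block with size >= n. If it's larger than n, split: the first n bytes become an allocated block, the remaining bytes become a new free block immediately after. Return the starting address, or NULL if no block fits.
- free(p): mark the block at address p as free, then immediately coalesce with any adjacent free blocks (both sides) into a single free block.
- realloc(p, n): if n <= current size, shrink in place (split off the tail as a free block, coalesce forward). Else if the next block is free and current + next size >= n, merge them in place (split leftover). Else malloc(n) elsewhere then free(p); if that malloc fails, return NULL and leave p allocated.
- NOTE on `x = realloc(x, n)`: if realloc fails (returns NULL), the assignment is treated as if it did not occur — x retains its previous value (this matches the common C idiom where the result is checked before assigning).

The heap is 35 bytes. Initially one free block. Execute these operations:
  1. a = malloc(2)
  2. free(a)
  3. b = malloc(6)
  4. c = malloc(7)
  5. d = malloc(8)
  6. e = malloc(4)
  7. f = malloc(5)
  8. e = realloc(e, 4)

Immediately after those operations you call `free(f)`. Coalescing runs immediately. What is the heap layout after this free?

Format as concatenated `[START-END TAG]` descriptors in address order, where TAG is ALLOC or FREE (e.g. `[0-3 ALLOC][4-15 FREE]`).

Op 1: a = malloc(2) -> a = 0; heap: [0-1 ALLOC][2-34 FREE]
Op 2: free(a) -> (freed a); heap: [0-34 FREE]
Op 3: b = malloc(6) -> b = 0; heap: [0-5 ALLOC][6-34 FREE]
Op 4: c = malloc(7) -> c = 6; heap: [0-5 ALLOC][6-12 ALLOC][13-34 FREE]
Op 5: d = malloc(8) -> d = 13; heap: [0-5 ALLOC][6-12 ALLOC][13-20 ALLOC][21-34 FREE]
Op 6: e = malloc(4) -> e = 21; heap: [0-5 ALLOC][6-12 ALLOC][13-20 ALLOC][21-24 ALLOC][25-34 FREE]
Op 7: f = malloc(5) -> f = 25; heap: [0-5 ALLOC][6-12 ALLOC][13-20 ALLOC][21-24 ALLOC][25-29 ALLOC][30-34 FREE]
Op 8: e = realloc(e, 4) -> e = 21; heap: [0-5 ALLOC][6-12 ALLOC][13-20 ALLOC][21-24 ALLOC][25-29 ALLOC][30-34 FREE]
free(f): f = 25 -> block [25-29 ALLOC]; mark free, coalesce with adjacent free neighbors -> [0-5 ALLOC][6-12 ALLOC][13-20 ALLOC][21-24 ALLOC][25-34 FREE]

Answer: [0-5 ALLOC][6-12 ALLOC][13-20 ALLOC][21-24 ALLOC][25-34 FREE]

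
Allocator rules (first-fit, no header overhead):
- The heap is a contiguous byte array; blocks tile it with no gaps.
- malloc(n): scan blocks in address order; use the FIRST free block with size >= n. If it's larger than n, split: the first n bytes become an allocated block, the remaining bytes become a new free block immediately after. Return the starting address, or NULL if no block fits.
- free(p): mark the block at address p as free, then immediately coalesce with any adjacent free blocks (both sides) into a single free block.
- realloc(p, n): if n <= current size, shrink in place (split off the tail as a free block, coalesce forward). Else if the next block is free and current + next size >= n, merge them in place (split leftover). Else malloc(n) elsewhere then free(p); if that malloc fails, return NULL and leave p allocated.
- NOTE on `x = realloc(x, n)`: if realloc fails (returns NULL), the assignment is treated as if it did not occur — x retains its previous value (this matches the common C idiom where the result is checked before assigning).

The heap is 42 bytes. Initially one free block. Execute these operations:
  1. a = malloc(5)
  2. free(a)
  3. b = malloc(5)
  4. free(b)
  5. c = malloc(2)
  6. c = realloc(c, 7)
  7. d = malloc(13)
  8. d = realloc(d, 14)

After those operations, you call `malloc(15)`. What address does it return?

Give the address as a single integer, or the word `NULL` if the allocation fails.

Op 1: a = malloc(5) -> a = 0; heap: [0-4 ALLOC][5-41 FREE]
Op 2: free(a) -> (freed a); heap: [0-41 FREE]
Op 3: b = malloc(5) -> b = 0; heap: [0-4 ALLOC][5-41 FREE]
Op 4: free(b) -> (freed b); heap: [0-41 FREE]
Op 5: c = malloc(2) -> c = 0; heap: [0-1 ALLOC][2-41 FREE]
Op 6: c = realloc(c, 7) -> c = 0; heap: [0-6 ALLOC][7-41 FREE]
Op 7: d = malloc(13) -> d = 7; heap: [0-6 ALLOC][7-19 ALLOC][20-41 FREE]
Op 8: d = realloc(d, 14) -> d = 7; heap: [0-6 ALLOC][7-20 ALLOC][21-41 FREE]
malloc(15): first-fit scan over [0-6 ALLOC][7-20 ALLOC][21-41 FREE] -> 21

Answer: 21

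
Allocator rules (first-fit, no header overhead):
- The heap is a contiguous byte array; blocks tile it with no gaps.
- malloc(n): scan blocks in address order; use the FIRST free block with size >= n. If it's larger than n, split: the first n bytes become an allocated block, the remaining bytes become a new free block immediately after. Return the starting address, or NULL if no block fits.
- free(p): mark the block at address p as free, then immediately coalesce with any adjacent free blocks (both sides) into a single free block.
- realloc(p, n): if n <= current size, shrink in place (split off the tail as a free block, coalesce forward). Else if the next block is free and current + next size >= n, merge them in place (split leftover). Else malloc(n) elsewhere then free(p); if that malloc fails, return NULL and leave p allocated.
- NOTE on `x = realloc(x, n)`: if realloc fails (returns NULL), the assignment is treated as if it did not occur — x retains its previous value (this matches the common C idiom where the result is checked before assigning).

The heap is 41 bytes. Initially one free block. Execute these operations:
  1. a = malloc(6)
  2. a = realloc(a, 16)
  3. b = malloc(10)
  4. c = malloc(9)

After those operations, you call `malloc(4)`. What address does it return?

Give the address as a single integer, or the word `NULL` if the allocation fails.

Answer: 35

Derivation:
Op 1: a = malloc(6) -> a = 0; heap: [0-5 ALLOC][6-40 FREE]
Op 2: a = realloc(a, 16) -> a = 0; heap: [0-15 ALLOC][16-40 FREE]
Op 3: b = malloc(10) -> b = 16; heap: [0-15 ALLOC][16-25 ALLOC][26-40 FREE]
Op 4: c = malloc(9) -> c = 26; heap: [0-15 ALLOC][16-25 ALLOC][26-34 ALLOC][35-40 FREE]
malloc(4): first-fit scan over [0-15 ALLOC][16-25 ALLOC][26-34 ALLOC][35-40 FREE] -> 35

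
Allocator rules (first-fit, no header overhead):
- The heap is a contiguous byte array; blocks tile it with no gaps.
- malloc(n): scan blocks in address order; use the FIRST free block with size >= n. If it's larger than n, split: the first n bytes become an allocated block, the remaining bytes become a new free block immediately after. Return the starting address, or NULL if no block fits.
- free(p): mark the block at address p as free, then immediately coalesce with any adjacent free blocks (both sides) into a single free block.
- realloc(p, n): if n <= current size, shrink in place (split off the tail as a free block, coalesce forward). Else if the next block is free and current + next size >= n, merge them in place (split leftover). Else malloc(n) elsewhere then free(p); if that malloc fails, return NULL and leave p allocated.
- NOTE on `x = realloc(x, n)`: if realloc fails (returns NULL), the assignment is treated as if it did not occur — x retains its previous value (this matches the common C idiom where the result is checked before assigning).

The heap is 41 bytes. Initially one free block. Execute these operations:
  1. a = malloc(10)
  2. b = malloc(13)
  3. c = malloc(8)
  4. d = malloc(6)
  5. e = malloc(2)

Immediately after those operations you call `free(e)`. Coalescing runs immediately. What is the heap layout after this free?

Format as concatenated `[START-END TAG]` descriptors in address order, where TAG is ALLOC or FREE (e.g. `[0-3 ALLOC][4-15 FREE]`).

Answer: [0-9 ALLOC][10-22 ALLOC][23-30 ALLOC][31-36 ALLOC][37-40 FREE]

Derivation:
Op 1: a = malloc(10) -> a = 0; heap: [0-9 ALLOC][10-40 FREE]
Op 2: b = malloc(13) -> b = 10; heap: [0-9 ALLOC][10-22 ALLOC][23-40 FREE]
Op 3: c = malloc(8) -> c = 23; heap: [0-9 ALLOC][10-22 ALLOC][23-30 ALLOC][31-40 FREE]
Op 4: d = malloc(6) -> d = 31; heap: [0-9 ALLOC][10-22 ALLOC][23-30 ALLOC][31-36 ALLOC][37-40 FREE]
Op 5: e = malloc(2) -> e = 37; heap: [0-9 ALLOC][10-22 ALLOC][23-30 ALLOC][31-36 ALLOC][37-38 ALLOC][39-40 FREE]
free(e): e = 37 -> block [37-38 ALLOC]; mark free, coalesce with adjacent free neighbors -> [0-9 ALLOC][10-22 ALLOC][23-30 ALLOC][31-36 ALLOC][37-40 FREE]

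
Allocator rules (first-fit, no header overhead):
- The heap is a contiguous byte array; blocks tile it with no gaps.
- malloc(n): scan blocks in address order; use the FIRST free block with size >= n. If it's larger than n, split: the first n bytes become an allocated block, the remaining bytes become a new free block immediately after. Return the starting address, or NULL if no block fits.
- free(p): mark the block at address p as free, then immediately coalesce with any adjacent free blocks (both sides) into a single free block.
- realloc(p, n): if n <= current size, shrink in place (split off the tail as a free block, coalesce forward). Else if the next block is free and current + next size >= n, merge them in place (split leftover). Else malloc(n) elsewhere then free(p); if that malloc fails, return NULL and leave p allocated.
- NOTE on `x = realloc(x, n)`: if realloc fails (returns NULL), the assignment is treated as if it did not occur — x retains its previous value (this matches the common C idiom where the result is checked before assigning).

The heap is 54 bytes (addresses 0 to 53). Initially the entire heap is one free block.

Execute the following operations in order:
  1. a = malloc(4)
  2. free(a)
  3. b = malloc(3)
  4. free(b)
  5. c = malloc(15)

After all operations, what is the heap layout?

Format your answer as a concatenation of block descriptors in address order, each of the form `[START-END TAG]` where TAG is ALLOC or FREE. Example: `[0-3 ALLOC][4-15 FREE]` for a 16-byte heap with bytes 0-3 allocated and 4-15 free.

Op 1: a = malloc(4) -> a = 0; heap: [0-3 ALLOC][4-53 FREE]
Op 2: free(a) -> (freed a); heap: [0-53 FREE]
Op 3: b = malloc(3) -> b = 0; heap: [0-2 ALLOC][3-53 FREE]
Op 4: free(b) -> (freed b); heap: [0-53 FREE]
Op 5: c = malloc(15) -> c = 0; heap: [0-14 ALLOC][15-53 FREE]

Answer: [0-14 ALLOC][15-53 FREE]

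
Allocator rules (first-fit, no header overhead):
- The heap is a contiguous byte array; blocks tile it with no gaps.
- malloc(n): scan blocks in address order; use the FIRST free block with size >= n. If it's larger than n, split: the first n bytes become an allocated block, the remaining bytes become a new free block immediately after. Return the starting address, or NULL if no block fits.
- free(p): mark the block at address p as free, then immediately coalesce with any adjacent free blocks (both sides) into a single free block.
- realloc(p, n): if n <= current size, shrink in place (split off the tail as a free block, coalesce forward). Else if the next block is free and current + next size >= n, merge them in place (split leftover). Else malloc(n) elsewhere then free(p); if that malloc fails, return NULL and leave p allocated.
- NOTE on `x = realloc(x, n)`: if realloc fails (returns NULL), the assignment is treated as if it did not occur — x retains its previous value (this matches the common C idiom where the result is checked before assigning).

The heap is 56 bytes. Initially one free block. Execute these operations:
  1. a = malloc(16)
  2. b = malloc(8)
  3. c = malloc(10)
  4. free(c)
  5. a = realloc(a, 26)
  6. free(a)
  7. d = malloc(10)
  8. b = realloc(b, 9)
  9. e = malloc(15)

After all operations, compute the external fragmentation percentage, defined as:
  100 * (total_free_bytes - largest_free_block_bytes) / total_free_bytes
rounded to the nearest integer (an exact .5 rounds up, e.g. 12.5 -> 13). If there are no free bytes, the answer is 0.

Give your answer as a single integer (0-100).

Op 1: a = malloc(16) -> a = 0; heap: [0-15 ALLOC][16-55 FREE]
Op 2: b = malloc(8) -> b = 16; heap: [0-15 ALLOC][16-23 ALLOC][24-55 FREE]
Op 3: c = malloc(10) -> c = 24; heap: [0-15 ALLOC][16-23 ALLOC][24-33 ALLOC][34-55 FREE]
Op 4: free(c) -> (freed c); heap: [0-15 ALLOC][16-23 ALLOC][24-55 FREE]
Op 5: a = realloc(a, 26) -> a = 24; heap: [0-15 FREE][16-23 ALLOC][24-49 ALLOC][50-55 FREE]
Op 6: free(a) -> (freed a); heap: [0-15 FREE][16-23 ALLOC][24-55 FREE]
Op 7: d = malloc(10) -> d = 0; heap: [0-9 ALLOC][10-15 FREE][16-23 ALLOC][24-55 FREE]
Op 8: b = realloc(b, 9) -> b = 16; heap: [0-9 ALLOC][10-15 FREE][16-24 ALLOC][25-55 FREE]
Op 9: e = malloc(15) -> e = 25; heap: [0-9 ALLOC][10-15 FREE][16-24 ALLOC][25-39 ALLOC][40-55 FREE]
Free blocks: [6 16] total_free=22 largest=16 -> 100*(22-16)/22 = 600/22 ≈ 27.273 -> rounds to 27

Answer: 27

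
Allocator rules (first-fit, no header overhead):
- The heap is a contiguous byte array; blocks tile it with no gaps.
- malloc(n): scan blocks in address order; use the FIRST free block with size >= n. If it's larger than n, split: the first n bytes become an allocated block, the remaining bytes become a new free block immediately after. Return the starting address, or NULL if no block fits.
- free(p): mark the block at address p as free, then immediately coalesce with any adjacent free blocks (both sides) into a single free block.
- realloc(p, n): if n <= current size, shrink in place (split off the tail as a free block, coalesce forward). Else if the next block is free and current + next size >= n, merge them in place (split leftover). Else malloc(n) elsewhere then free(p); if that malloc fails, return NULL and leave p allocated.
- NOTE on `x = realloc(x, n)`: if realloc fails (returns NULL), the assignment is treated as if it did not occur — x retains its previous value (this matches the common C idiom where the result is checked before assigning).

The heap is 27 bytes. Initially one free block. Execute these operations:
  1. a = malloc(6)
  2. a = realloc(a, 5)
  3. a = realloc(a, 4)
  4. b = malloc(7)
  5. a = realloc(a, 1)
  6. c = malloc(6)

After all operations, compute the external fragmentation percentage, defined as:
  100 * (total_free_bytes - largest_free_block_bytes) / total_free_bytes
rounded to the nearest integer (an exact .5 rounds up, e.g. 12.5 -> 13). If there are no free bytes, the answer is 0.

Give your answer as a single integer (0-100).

Answer: 23

Derivation:
Op 1: a = malloc(6) -> a = 0; heap: [0-5 ALLOC][6-26 FREE]
Op 2: a = realloc(a, 5) -> a = 0; heap: [0-4 ALLOC][5-26 FREE]
Op 3: a = realloc(a, 4) -> a = 0; heap: [0-3 ALLOC][4-26 FREE]
Op 4: b = malloc(7) -> b = 4; heap: [0-3 ALLOC][4-10 ALLOC][11-26 FREE]
Op 5: a = realloc(a, 1) -> a = 0; heap: [0-0 ALLOC][1-3 FREE][4-10 ALLOC][11-26 FREE]
Op 6: c = malloc(6) -> c = 11; heap: [0-0 ALLOC][1-3 FREE][4-10 ALLOC][11-16 ALLOC][17-26 FREE]
Free blocks: [3 10] total_free=13 largest=10 -> 100*(13-10)/13 = 300/13 ≈ 23.077 -> rounds to 23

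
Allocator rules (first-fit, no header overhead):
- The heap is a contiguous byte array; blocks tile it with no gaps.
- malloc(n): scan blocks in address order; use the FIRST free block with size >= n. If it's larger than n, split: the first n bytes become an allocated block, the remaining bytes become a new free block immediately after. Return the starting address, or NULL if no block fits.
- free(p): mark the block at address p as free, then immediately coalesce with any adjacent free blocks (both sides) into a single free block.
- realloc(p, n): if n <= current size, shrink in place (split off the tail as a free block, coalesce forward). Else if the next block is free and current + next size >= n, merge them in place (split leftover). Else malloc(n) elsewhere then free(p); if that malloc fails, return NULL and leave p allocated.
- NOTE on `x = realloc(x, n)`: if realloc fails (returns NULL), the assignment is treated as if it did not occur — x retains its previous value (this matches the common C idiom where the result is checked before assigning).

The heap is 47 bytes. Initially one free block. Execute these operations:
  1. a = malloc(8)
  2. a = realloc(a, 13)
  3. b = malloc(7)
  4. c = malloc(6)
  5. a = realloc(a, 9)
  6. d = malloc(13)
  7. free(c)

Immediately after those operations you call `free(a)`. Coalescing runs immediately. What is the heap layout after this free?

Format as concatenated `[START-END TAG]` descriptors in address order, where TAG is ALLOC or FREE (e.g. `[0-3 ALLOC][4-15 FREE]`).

Answer: [0-12 FREE][13-19 ALLOC][20-25 FREE][26-38 ALLOC][39-46 FREE]

Derivation:
Op 1: a = malloc(8) -> a = 0; heap: [0-7 ALLOC][8-46 FREE]
Op 2: a = realloc(a, 13) -> a = 0; heap: [0-12 ALLOC][13-46 FREE]
Op 3: b = malloc(7) -> b = 13; heap: [0-12 ALLOC][13-19 ALLOC][20-46 FREE]
Op 4: c = malloc(6) -> c = 20; heap: [0-12 ALLOC][13-19 ALLOC][20-25 ALLOC][26-46 FREE]
Op 5: a = realloc(a, 9) -> a = 0; heap: [0-8 ALLOC][9-12 FREE][13-19 ALLOC][20-25 ALLOC][26-46 FREE]
Op 6: d = malloc(13) -> d = 26; heap: [0-8 ALLOC][9-12 FREE][13-19 ALLOC][20-25 ALLOC][26-38 ALLOC][39-46 FREE]
Op 7: free(c) -> (freed c); heap: [0-8 ALLOC][9-12 FREE][13-19 ALLOC][20-25 FREE][26-38 ALLOC][39-46 FREE]
free(a): a = 0 -> block [0-8 ALLOC]; mark free, coalesce with adjacent free neighbors -> [0-12 FREE][13-19 ALLOC][20-25 FREE][26-38 ALLOC][39-46 FREE]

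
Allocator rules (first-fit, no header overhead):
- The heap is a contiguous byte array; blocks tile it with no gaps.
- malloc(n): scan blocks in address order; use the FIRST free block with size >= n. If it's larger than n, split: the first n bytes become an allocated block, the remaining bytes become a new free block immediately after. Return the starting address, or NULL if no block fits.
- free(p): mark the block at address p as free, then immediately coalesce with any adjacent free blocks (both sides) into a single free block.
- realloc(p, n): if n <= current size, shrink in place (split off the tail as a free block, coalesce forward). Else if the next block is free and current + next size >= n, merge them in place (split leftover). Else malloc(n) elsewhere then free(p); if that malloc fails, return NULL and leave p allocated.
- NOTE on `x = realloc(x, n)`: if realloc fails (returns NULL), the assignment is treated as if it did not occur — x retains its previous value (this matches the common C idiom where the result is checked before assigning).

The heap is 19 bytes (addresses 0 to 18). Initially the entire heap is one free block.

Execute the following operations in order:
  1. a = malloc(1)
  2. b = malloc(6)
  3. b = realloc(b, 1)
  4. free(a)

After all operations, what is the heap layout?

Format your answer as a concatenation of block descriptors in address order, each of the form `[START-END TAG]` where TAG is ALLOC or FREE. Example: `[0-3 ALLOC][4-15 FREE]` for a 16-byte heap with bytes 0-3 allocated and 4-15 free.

Op 1: a = malloc(1) -> a = 0; heap: [0-0 ALLOC][1-18 FREE]
Op 2: b = malloc(6) -> b = 1; heap: [0-0 ALLOC][1-6 ALLOC][7-18 FREE]
Op 3: b = realloc(b, 1) -> b = 1; heap: [0-0 ALLOC][1-1 ALLOC][2-18 FREE]
Op 4: free(a) -> (freed a); heap: [0-0 FREE][1-1 ALLOC][2-18 FREE]

Answer: [0-0 FREE][1-1 ALLOC][2-18 FREE]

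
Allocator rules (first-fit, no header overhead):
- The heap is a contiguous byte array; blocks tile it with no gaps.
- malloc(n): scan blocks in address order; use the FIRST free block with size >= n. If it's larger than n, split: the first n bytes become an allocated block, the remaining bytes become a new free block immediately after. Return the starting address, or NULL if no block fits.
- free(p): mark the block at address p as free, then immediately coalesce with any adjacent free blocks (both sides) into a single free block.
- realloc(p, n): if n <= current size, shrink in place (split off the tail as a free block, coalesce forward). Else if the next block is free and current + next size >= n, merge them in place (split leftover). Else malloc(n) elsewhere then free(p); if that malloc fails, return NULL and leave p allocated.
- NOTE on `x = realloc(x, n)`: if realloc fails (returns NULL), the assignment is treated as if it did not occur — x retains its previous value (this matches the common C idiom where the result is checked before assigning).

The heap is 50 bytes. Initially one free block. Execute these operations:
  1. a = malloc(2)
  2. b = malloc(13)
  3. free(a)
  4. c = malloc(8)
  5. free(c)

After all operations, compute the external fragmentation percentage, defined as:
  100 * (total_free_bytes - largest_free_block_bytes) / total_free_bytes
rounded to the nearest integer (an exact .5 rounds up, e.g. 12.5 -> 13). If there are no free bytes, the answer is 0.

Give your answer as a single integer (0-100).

Answer: 5

Derivation:
Op 1: a = malloc(2) -> a = 0; heap: [0-1 ALLOC][2-49 FREE]
Op 2: b = malloc(13) -> b = 2; heap: [0-1 ALLOC][2-14 ALLOC][15-49 FREE]
Op 3: free(a) -> (freed a); heap: [0-1 FREE][2-14 ALLOC][15-49 FREE]
Op 4: c = malloc(8) -> c = 15; heap: [0-1 FREE][2-14 ALLOC][15-22 ALLOC][23-49 FREE]
Op 5: free(c) -> (freed c); heap: [0-1 FREE][2-14 ALLOC][15-49 FREE]
Free blocks: [2 35] total_free=37 largest=35 -> 100*(37-35)/37 = 200/37 ≈ 5.405 -> rounds to 5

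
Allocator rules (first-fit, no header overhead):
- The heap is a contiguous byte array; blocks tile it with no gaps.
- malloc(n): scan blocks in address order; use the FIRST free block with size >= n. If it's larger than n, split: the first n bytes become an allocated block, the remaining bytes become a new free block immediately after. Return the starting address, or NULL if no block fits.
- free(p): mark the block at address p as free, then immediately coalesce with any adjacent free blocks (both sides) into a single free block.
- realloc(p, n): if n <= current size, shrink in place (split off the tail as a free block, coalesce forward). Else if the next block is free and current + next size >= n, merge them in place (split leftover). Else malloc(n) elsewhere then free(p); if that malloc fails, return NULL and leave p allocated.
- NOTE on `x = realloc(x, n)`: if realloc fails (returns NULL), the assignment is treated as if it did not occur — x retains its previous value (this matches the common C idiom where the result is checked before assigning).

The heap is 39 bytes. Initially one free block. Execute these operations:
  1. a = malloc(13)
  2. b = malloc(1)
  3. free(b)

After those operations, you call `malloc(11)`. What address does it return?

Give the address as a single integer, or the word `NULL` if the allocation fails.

Answer: 13

Derivation:
Op 1: a = malloc(13) -> a = 0; heap: [0-12 ALLOC][13-38 FREE]
Op 2: b = malloc(1) -> b = 13; heap: [0-12 ALLOC][13-13 ALLOC][14-38 FREE]
Op 3: free(b) -> (freed b); heap: [0-12 ALLOC][13-38 FREE]
malloc(11): first-fit scan over [0-12 ALLOC][13-38 FREE] -> 13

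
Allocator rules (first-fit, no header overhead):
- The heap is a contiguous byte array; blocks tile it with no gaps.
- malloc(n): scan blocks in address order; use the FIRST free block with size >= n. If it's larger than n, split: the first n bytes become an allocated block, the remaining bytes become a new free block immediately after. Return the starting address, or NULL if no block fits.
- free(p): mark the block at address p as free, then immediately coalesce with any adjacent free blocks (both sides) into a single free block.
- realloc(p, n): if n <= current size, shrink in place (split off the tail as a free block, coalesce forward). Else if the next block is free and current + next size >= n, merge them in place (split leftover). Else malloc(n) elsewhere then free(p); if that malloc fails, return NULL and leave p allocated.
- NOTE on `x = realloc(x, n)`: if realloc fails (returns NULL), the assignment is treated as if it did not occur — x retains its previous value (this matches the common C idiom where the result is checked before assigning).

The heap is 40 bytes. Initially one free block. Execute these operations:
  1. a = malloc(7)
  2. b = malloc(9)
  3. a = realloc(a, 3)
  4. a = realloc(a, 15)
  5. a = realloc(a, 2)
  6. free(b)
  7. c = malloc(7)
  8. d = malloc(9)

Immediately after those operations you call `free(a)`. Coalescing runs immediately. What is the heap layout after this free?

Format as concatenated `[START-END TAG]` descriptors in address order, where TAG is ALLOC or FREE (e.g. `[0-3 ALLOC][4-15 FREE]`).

Op 1: a = malloc(7) -> a = 0; heap: [0-6 ALLOC][7-39 FREE]
Op 2: b = malloc(9) -> b = 7; heap: [0-6 ALLOC][7-15 ALLOC][16-39 FREE]
Op 3: a = realloc(a, 3) -> a = 0; heap: [0-2 ALLOC][3-6 FREE][7-15 ALLOC][16-39 FREE]
Op 4: a = realloc(a, 15) -> a = 16; heap: [0-6 FREE][7-15 ALLOC][16-30 ALLOC][31-39 FREE]
Op 5: a = realloc(a, 2) -> a = 16; heap: [0-6 FREE][7-15 ALLOC][16-17 ALLOC][18-39 FREE]
Op 6: free(b) -> (freed b); heap: [0-15 FREE][16-17 ALLOC][18-39 FREE]
Op 7: c = malloc(7) -> c = 0; heap: [0-6 ALLOC][7-15 FREE][16-17 ALLOC][18-39 FREE]
Op 8: d = malloc(9) -> d = 7; heap: [0-6 ALLOC][7-15 ALLOC][16-17 ALLOC][18-39 FREE]
free(a): a = 16 -> block [16-17 ALLOC]; mark free, coalesce with adjacent free neighbors -> [0-6 ALLOC][7-15 ALLOC][16-39 FREE]

Answer: [0-6 ALLOC][7-15 ALLOC][16-39 FREE]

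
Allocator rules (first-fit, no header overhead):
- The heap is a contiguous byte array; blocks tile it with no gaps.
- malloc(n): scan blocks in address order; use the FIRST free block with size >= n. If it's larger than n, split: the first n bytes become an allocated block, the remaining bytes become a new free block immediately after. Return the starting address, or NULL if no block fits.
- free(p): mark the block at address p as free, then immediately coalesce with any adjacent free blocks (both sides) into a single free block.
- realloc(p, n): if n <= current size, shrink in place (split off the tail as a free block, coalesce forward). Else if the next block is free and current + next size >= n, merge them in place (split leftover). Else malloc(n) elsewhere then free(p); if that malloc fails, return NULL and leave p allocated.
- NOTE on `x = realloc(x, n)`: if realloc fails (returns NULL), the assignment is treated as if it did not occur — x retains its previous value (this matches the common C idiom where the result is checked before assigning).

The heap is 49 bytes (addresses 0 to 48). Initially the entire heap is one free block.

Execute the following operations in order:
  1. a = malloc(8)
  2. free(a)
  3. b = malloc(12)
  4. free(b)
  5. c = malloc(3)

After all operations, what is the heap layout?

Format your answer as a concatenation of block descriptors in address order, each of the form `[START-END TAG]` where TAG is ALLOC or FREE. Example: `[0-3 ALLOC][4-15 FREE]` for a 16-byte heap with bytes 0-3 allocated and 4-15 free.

Op 1: a = malloc(8) -> a = 0; heap: [0-7 ALLOC][8-48 FREE]
Op 2: free(a) -> (freed a); heap: [0-48 FREE]
Op 3: b = malloc(12) -> b = 0; heap: [0-11 ALLOC][12-48 FREE]
Op 4: free(b) -> (freed b); heap: [0-48 FREE]
Op 5: c = malloc(3) -> c = 0; heap: [0-2 ALLOC][3-48 FREE]

Answer: [0-2 ALLOC][3-48 FREE]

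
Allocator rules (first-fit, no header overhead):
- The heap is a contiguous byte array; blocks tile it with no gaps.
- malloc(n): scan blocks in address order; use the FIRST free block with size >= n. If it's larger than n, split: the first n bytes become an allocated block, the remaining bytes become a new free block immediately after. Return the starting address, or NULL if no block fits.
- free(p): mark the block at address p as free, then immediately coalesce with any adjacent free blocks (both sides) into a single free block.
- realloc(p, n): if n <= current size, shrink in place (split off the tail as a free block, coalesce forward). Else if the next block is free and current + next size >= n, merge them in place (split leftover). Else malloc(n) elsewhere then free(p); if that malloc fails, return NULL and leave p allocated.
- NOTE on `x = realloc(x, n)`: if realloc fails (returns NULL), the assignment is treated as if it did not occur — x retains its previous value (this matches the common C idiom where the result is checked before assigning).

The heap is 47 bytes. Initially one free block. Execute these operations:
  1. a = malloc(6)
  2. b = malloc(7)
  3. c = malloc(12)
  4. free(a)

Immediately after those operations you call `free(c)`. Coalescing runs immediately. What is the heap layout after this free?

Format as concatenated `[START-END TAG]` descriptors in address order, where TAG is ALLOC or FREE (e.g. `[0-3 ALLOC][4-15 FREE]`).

Op 1: a = malloc(6) -> a = 0; heap: [0-5 ALLOC][6-46 FREE]
Op 2: b = malloc(7) -> b = 6; heap: [0-5 ALLOC][6-12 ALLOC][13-46 FREE]
Op 3: c = malloc(12) -> c = 13; heap: [0-5 ALLOC][6-12 ALLOC][13-24 ALLOC][25-46 FREE]
Op 4: free(a) -> (freed a); heap: [0-5 FREE][6-12 ALLOC][13-24 ALLOC][25-46 FREE]
free(c): c = 13 -> block [13-24 ALLOC]; mark free, coalesce with adjacent free neighbors -> [0-5 FREE][6-12 ALLOC][13-46 FREE]

Answer: [0-5 FREE][6-12 ALLOC][13-46 FREE]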